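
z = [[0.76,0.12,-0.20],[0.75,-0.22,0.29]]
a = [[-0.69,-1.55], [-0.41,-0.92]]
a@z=[[-1.69, 0.26, -0.31],[-1.0, 0.15, -0.18]]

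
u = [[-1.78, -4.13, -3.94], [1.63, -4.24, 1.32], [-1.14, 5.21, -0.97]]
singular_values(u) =[7.95, 4.92, 0.25]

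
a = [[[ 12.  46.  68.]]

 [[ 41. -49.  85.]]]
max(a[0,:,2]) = 68.0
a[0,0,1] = 46.0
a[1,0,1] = -49.0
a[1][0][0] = 41.0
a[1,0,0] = 41.0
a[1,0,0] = 41.0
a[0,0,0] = 12.0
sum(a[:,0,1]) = -3.0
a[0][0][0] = 12.0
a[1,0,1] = -49.0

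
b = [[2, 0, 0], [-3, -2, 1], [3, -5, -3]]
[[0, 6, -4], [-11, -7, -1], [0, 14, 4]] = b @[[0, 3, -2], [3, -1, 1], [-5, 0, -5]]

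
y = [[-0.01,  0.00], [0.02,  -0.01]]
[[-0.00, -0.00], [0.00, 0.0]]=y@[[0.04, 0.02], [-0.04, -0.03]]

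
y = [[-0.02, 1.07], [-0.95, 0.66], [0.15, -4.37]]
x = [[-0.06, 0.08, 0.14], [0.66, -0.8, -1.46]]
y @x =[[0.71, -0.86, -1.56], [0.49, -0.6, -1.1], [-2.89, 3.51, 6.4]]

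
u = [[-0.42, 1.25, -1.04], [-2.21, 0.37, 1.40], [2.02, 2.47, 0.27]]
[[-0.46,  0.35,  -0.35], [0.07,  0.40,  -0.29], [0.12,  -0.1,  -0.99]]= u @ [[0.13, -0.21, -0.01],[-0.09, 0.14, -0.38],[0.28, -0.08, -0.12]]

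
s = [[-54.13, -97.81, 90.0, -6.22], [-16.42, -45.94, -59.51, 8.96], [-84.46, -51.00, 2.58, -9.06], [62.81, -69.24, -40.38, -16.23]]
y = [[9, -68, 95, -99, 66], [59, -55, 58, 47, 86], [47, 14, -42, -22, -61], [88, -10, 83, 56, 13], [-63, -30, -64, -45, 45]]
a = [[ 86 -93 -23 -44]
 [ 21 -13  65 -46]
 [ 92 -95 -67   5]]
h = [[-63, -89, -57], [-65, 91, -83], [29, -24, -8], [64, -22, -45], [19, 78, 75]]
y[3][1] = -10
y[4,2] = -64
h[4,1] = 78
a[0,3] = -44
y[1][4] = 86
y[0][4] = 66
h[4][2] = 75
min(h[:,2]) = -83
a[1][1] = -13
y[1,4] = 86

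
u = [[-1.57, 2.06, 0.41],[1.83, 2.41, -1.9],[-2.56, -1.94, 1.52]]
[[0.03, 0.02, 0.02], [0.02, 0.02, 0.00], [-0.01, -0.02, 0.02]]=u@[[-0.01, -0.0, -0.02], [0.01, 0.01, 0.00], [-0.01, -0.00, -0.02]]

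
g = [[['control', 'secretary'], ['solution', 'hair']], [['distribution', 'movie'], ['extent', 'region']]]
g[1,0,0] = 'distribution'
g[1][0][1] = 'movie'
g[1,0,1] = 'movie'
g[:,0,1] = ['secretary', 'movie']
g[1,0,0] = 'distribution'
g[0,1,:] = ['solution', 'hair']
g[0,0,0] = 'control'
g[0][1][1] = 'hair'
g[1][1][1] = 'region'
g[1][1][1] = 'region'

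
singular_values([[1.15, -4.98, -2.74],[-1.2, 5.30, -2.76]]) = [7.46, 3.89]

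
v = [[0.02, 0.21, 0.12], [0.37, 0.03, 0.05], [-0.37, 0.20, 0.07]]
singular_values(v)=[0.54, 0.3, 0.0]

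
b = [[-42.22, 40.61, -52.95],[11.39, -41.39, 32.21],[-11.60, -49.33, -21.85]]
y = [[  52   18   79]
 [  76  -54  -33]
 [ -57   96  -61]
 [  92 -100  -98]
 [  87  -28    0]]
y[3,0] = 92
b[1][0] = 11.39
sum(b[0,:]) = -54.56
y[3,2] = -98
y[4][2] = 0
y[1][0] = 76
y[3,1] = -100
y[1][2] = -33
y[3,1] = -100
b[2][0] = -11.6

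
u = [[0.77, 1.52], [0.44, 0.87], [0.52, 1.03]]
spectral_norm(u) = 2.28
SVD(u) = [[-0.75, 0.61], [-0.43, -0.14], [-0.51, -0.78]] @ diag([2.2770810783228943, 0.0013276836386489272]) @ [[-0.45, -0.89], [0.89, -0.45]]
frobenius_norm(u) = 2.28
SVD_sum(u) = [[0.77, 1.52],[0.44, 0.87],[0.52, 1.03]] + [[0.00, -0.0],  [-0.00, 0.00],  [-0.00, 0.00]]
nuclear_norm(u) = 2.28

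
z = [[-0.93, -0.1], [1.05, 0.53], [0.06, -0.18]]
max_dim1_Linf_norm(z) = 1.05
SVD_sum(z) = [[-0.86, -0.30], [1.1, 0.38], [-0.0, -0.0]] + [[-0.07,0.20], [-0.05,0.15], [0.06,-0.18]]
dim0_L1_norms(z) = [2.04, 0.81]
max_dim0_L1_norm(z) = 2.04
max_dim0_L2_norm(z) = 1.4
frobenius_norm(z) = 1.51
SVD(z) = [[-0.62,-0.64], [0.79,-0.5], [-0.0,0.59]] @ diag([1.4797239531283737, 0.3236000966287546]) @ [[0.95,  0.32],[0.32,  -0.95]]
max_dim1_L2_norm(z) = 1.18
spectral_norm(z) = 1.48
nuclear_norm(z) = 1.80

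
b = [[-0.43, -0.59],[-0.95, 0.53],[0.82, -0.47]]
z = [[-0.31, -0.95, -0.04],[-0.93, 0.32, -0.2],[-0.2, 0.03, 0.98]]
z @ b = [[1.00, -0.30], [-0.07, 0.81], [0.86, -0.33]]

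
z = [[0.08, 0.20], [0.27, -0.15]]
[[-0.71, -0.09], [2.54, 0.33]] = z@[[6.08, 0.79], [-6.0, -0.76]]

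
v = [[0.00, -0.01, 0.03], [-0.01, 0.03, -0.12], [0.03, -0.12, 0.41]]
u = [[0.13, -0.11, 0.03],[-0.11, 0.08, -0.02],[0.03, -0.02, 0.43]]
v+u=[[0.13,-0.12,0.06],  [-0.12,0.11,-0.14],  [0.06,-0.14,0.84]]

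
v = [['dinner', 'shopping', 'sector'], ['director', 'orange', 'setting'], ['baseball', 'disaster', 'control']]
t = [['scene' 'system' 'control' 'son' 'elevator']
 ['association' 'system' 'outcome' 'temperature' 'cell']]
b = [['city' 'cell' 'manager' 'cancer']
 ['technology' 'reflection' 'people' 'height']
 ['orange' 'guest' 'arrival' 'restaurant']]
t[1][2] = 'outcome'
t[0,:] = ['scene', 'system', 'control', 'son', 'elevator']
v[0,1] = 'shopping'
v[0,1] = 'shopping'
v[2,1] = 'disaster'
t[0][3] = 'son'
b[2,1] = 'guest'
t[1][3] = 'temperature'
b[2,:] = ['orange', 'guest', 'arrival', 'restaurant']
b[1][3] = 'height'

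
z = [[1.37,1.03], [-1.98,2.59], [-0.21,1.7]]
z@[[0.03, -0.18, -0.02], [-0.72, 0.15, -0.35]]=[[-0.7, -0.09, -0.39],[-1.92, 0.74, -0.87],[-1.23, 0.29, -0.59]]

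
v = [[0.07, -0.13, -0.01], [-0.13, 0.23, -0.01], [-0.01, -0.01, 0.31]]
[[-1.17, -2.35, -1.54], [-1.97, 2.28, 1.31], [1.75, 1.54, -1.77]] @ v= [[0.24, -0.37, -0.44],[-0.45, 0.77, 0.4],[-0.06, 0.14, -0.58]]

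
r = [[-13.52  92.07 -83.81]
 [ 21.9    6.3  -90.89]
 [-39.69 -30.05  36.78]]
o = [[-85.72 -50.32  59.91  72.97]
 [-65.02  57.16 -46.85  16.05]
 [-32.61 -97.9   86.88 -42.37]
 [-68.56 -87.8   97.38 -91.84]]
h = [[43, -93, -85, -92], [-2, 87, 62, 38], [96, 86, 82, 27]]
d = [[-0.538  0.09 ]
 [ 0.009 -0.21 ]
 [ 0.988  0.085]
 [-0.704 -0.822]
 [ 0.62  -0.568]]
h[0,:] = [43, -93, -85, -92]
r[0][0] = -13.52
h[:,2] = [-85, 62, 82]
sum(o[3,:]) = -150.82000000000002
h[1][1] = 87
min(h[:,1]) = -93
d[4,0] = 0.62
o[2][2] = 86.88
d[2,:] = [0.988, 0.085]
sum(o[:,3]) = -45.190000000000005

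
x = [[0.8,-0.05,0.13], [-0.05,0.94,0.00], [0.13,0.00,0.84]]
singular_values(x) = [0.98, 0.92, 0.68]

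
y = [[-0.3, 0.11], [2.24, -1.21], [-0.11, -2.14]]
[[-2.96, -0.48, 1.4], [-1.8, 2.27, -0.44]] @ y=[[-0.34, -2.74], [5.67, -2.00]]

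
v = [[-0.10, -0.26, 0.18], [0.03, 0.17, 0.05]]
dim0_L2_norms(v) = [0.1, 0.31, 0.19]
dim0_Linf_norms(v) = [0.1, 0.26, 0.18]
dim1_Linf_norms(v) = [0.26, 0.17]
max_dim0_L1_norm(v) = 0.43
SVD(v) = [[-0.93, 0.38],  [0.38, 0.93]] @ diag([0.3544495960628054, 0.12909486376658882]) @ [[0.29,  0.86,  -0.42], [-0.08,  0.46,  0.89]]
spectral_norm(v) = 0.35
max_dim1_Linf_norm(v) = 0.26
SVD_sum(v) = [[-0.10, -0.28, 0.14], [0.04, 0.12, -0.06]] + [[-0.0,0.02,0.04], [-0.01,0.05,0.11]]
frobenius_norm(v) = 0.38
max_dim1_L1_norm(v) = 0.54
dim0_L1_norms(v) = [0.13, 0.43, 0.23]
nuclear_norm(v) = 0.48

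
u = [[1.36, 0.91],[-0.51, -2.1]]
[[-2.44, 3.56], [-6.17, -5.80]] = u @ [[-4.49, 0.92], [4.03, 2.54]]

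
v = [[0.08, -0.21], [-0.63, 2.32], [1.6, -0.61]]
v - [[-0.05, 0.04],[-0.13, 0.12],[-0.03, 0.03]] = [[0.13,-0.25], [-0.5,2.2], [1.63,-0.64]]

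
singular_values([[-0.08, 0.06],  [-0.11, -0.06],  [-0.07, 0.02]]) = [0.15, 0.09]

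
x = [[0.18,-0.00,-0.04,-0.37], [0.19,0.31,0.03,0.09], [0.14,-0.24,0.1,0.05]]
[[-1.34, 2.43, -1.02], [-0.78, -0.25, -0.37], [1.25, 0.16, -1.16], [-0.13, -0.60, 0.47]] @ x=[[0.08, 1.00, 0.02, 0.66], [-0.24, 0.01, -0.01, 0.25], [0.09, 0.33, -0.16, -0.51], [-0.07, -0.30, 0.03, 0.02]]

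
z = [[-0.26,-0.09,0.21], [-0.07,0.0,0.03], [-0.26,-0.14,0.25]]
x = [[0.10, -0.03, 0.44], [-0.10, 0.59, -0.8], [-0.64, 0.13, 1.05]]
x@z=[[-0.14, -0.07, 0.13], [0.19, 0.12, -0.20], [-0.12, -0.09, 0.13]]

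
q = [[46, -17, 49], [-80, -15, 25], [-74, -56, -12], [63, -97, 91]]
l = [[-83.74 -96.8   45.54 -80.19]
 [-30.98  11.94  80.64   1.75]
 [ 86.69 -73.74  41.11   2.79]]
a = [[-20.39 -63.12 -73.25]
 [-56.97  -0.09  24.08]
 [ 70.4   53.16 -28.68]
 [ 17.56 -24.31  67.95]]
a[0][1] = -63.12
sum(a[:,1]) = -34.36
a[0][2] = -73.25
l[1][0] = -30.98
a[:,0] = [-20.39, -56.97, 70.4, 17.56]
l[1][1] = 11.94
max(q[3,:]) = 91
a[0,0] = -20.39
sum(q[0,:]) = 78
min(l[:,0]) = -83.74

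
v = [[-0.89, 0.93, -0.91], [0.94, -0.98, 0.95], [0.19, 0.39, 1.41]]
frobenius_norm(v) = 2.72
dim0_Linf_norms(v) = [0.94, 0.98, 1.41]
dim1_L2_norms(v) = [1.58, 1.66, 1.48]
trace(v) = -0.46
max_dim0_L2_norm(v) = 1.93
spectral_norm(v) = 2.43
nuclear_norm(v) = 3.66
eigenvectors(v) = [[0.69, -0.81, -0.26], [-0.72, -0.53, 0.26], [0.05, 0.26, 0.93]]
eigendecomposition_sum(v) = [[-0.82, 1.02, -0.51], [0.87, -1.07, 0.54], [-0.05, 0.07, -0.03]] + [[0.0, 0.00, 0.00], [0.00, 0.00, 0.0], [-0.0, -0.00, -0.00]] + [[-0.07, -0.09, -0.4], [0.07, 0.09, 0.41], [0.25, 0.32, 1.44]]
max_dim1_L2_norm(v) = 1.66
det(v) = -0.01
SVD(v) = [[-0.64, 0.27, 0.73], [0.67, -0.29, 0.69], [0.39, 0.92, 0.00]] @ diag([2.428438058393899, 1.2290569317283457, 0.0027667877714021532]) @ [[0.52, -0.45, 0.73], [-0.27, 0.72, 0.64], [0.81, 0.53, -0.26]]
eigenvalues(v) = [-1.93, 0.0, 1.47]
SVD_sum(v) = [[-0.80, 0.69, -1.12], [0.84, -0.73, 1.17], [0.49, -0.43, 0.69]] + [[-0.09,0.24,0.21], [0.09,-0.25,-0.22], [-0.3,0.82,0.72]] + [[0.0, 0.00, -0.0], [0.00, 0.0, -0.00], [0.00, 0.00, -0.0]]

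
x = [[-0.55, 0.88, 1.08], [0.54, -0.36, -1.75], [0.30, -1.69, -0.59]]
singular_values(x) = [2.72, 1.26, 0.13]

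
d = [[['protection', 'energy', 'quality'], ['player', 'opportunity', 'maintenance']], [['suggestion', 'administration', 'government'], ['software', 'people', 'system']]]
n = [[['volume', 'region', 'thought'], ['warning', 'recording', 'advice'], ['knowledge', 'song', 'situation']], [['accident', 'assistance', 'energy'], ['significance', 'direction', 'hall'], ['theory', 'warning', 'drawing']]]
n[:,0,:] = [['volume', 'region', 'thought'], ['accident', 'assistance', 'energy']]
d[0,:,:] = [['protection', 'energy', 'quality'], ['player', 'opportunity', 'maintenance']]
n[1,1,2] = 'hall'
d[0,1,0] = 'player'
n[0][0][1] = 'region'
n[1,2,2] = 'drawing'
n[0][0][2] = 'thought'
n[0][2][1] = 'song'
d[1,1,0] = 'software'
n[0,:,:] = [['volume', 'region', 'thought'], ['warning', 'recording', 'advice'], ['knowledge', 'song', 'situation']]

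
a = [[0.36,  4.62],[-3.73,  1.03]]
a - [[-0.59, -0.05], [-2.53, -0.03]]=[[0.95, 4.67],[-1.2, 1.06]]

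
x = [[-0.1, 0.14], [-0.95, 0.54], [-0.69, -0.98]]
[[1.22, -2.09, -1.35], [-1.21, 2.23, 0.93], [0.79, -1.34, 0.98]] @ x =[[2.79,0.37],  [-2.64,0.12],  [0.52,-1.57]]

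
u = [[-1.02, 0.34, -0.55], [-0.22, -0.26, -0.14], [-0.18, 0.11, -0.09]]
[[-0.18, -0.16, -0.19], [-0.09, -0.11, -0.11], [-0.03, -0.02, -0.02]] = u@[[0.16, 0.13, 0.12], [0.13, 0.22, 0.18], [0.12, 0.18, 0.23]]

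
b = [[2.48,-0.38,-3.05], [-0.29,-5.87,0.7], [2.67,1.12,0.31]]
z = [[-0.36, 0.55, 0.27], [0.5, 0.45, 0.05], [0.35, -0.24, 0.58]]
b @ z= [[-2.15, 1.92, -1.12], [-2.59, -2.97, 0.03], [-0.29, 1.90, 0.96]]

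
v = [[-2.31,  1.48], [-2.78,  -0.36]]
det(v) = 4.946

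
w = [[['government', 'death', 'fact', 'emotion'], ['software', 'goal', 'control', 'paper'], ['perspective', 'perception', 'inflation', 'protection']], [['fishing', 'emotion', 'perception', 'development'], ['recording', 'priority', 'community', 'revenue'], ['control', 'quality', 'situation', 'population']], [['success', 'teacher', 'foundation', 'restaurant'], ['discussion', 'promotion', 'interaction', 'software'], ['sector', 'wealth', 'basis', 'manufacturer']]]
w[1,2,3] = 'population'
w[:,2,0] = ['perspective', 'control', 'sector']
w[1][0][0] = 'fishing'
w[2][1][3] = 'software'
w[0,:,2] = ['fact', 'control', 'inflation']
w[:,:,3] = [['emotion', 'paper', 'protection'], ['development', 'revenue', 'population'], ['restaurant', 'software', 'manufacturer']]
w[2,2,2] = 'basis'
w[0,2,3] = 'protection'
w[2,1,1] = 'promotion'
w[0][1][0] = 'software'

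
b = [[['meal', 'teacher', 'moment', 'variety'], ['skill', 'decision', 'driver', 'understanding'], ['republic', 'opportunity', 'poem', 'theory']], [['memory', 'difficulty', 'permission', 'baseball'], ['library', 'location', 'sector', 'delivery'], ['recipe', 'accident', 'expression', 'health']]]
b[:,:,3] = [['variety', 'understanding', 'theory'], ['baseball', 'delivery', 'health']]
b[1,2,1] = 'accident'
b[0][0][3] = 'variety'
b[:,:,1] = [['teacher', 'decision', 'opportunity'], ['difficulty', 'location', 'accident']]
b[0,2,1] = 'opportunity'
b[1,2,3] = 'health'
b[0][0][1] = 'teacher'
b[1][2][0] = 'recipe'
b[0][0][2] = 'moment'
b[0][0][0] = 'meal'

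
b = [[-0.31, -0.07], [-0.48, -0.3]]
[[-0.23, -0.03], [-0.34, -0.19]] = b@[[0.76, -0.07], [-0.07, 0.76]]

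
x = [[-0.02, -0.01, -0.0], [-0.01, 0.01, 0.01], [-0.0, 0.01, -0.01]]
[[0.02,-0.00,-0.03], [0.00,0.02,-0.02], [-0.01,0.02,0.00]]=x @ [[-0.61, -0.51, 1.60], [-0.89, 1.45, -0.14], [0.33, -0.23, -0.29]]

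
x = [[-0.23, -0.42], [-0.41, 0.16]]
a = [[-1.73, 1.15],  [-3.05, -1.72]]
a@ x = [[-0.07, 0.91], [1.41, 1.01]]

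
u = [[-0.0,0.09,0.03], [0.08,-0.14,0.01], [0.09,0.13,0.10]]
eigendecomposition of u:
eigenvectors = [[-0.27,-0.54,0.39],[-0.11,-0.26,-0.88],[-0.96,0.8,0.28]]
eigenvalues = [0.14, -0.0, -0.18]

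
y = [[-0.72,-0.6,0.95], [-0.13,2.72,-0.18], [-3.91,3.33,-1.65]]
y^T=[[-0.72, -0.13, -3.91], [-0.6, 2.72, 3.33], [0.95, -0.18, -1.65]]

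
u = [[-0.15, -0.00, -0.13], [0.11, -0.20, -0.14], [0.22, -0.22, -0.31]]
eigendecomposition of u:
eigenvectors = [[-0.50-0.27j, (-0.5+0.27j), (-0.52+0j)], [(-0.44-0.03j), -0.44+0.03j, (-0.81+0j)], [-0.69+0.00j, -0.69-0.00j, (0.28+0j)]]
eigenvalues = [(-0.29+0.07j), (-0.29-0.07j), (-0.08+0j)]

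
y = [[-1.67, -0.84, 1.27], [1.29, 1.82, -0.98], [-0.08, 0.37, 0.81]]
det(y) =-1.465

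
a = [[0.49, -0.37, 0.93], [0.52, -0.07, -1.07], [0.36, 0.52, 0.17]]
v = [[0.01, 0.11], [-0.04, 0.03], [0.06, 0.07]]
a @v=[[0.08, 0.11],[-0.06, -0.02],[-0.01, 0.07]]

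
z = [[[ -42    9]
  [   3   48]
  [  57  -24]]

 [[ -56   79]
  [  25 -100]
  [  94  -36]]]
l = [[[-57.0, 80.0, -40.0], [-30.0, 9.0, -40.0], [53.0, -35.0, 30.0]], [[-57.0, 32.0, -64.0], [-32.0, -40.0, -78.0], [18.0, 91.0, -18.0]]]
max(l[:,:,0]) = 53.0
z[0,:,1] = [9, 48, -24]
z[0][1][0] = 3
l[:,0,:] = [[-57.0, 80.0, -40.0], [-57.0, 32.0, -64.0]]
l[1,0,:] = [-57.0, 32.0, -64.0]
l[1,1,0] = -32.0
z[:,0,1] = [9, 79]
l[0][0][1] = 80.0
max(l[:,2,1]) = 91.0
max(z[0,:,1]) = 48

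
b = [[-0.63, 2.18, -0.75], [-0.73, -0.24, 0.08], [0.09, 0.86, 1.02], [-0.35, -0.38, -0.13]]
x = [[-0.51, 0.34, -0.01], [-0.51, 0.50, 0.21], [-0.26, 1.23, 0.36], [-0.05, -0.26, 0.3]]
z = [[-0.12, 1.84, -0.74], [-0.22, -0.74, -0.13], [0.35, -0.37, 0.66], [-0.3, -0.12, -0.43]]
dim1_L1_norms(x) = [0.86, 1.22, 1.85, 0.61]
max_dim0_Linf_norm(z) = 1.84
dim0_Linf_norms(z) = [0.35, 1.84, 0.74]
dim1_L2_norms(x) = [0.61, 0.74, 1.31, 0.4]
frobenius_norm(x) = 1.67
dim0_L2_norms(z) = [0.52, 2.02, 1.09]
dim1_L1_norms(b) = [3.56, 1.05, 1.97, 0.86]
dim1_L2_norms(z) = [1.99, 0.78, 0.83, 0.54]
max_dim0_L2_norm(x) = 1.4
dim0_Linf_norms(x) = [0.51, 1.23, 0.36]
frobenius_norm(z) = 2.35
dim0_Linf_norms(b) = [0.73, 2.18, 1.02]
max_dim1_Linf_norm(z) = 1.84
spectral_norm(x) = 1.55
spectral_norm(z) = 2.17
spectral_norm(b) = 2.46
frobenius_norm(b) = 2.89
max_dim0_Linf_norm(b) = 2.18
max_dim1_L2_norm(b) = 2.39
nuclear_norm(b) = 4.57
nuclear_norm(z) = 3.09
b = z + x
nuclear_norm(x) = 2.44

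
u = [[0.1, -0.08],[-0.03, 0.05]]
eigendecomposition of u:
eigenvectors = [[0.94, 0.71], [-0.35, 0.71]]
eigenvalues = [0.13, 0.02]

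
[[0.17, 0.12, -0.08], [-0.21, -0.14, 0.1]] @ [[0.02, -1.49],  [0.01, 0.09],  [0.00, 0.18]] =[[0.00,-0.26], [-0.01,0.32]]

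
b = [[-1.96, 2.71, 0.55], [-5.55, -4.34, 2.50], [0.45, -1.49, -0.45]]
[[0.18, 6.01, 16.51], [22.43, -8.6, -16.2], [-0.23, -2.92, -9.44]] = b @ [[-0.86, -0.43, -0.09], [-1.47, 2.07, 5.46], [4.51, -0.8, 2.8]]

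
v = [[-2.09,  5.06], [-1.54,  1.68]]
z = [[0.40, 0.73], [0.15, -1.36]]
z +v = [[-1.69, 5.79], [-1.39, 0.32]]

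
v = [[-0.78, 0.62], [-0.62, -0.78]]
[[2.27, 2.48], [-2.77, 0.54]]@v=[[-3.31, -0.53], [1.83, -2.14]]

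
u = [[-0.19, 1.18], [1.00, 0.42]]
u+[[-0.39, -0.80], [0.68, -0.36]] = [[-0.58, 0.38], [1.68, 0.06]]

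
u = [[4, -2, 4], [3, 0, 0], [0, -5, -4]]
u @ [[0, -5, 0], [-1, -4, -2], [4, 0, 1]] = [[18, -12, 8], [0, -15, 0], [-11, 20, 6]]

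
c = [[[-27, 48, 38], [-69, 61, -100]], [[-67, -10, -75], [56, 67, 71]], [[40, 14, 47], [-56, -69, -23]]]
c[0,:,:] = [[-27, 48, 38], [-69, 61, -100]]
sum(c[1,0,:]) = -152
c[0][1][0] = -69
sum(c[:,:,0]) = -123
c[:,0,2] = [38, -75, 47]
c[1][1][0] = 56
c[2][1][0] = -56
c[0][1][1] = 61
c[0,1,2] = -100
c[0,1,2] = -100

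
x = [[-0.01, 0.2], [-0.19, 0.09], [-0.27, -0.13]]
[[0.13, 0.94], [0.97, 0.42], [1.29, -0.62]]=x @[[-4.95, 0.03], [0.38, 4.71]]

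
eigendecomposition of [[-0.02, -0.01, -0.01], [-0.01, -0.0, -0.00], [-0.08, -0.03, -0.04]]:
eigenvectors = [[0.24, 0.43, -0.18], [0.04, -0.89, -0.53], [0.97, -0.16, 0.83]]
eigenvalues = [-0.06, 0.0, -0.0]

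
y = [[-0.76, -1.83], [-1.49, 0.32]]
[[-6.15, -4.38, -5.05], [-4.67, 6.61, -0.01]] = y @[[3.54,-3.60,0.55], [1.89,3.89,2.53]]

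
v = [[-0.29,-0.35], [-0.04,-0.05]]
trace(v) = -0.34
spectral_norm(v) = 0.46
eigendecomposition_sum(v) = [[-0.29, -0.35], [-0.04, -0.05]] + [[-0.00, 0.00], [0.00, -0.00]]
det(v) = 0.00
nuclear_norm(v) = 0.46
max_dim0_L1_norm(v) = 0.4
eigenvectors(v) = [[-0.99, 0.77],[-0.14, -0.64]]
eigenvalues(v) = [-0.34, -0.0]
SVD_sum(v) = [[-0.29, -0.35], [-0.04, -0.05]] + [[-0.0,0.0], [0.00,-0.0]]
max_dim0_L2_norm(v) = 0.35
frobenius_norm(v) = 0.46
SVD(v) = [[-0.99, -0.14], [-0.14, 0.99]] @ diag([0.459019404243653, 0.001089278569440593]) @ [[0.64, 0.77], [0.77, -0.64]]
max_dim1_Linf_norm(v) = 0.35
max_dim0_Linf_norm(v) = 0.35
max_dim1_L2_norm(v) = 0.45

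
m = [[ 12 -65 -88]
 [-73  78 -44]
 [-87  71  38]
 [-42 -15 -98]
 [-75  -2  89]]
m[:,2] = [-88, -44, 38, -98, 89]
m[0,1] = -65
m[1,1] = 78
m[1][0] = -73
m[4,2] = 89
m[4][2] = 89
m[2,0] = -87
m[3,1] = -15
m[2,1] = 71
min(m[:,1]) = -65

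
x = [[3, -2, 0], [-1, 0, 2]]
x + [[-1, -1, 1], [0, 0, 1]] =[[2, -3, 1], [-1, 0, 3]]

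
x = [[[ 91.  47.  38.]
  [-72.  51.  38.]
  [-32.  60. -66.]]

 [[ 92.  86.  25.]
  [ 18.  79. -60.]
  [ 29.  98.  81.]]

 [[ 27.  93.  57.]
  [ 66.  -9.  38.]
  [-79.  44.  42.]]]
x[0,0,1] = 47.0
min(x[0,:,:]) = -72.0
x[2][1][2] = 38.0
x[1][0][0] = 92.0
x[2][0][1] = 93.0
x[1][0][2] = 25.0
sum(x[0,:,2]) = 10.0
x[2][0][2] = 57.0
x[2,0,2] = 57.0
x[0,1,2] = 38.0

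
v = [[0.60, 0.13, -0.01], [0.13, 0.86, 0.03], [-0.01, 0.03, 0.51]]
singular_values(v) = [0.92, 0.56, 0.5]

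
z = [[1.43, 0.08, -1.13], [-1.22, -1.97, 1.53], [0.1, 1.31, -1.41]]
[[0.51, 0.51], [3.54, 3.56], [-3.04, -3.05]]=z @ [[0.76, 0.76],[-1.98, -1.99],[0.37, 0.37]]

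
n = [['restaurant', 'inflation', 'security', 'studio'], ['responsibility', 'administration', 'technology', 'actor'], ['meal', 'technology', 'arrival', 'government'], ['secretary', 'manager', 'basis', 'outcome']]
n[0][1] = 'inflation'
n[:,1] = ['inflation', 'administration', 'technology', 'manager']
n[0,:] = ['restaurant', 'inflation', 'security', 'studio']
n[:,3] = ['studio', 'actor', 'government', 'outcome']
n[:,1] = ['inflation', 'administration', 'technology', 'manager']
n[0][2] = 'security'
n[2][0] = 'meal'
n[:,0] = ['restaurant', 'responsibility', 'meal', 'secretary']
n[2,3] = 'government'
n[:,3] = ['studio', 'actor', 'government', 'outcome']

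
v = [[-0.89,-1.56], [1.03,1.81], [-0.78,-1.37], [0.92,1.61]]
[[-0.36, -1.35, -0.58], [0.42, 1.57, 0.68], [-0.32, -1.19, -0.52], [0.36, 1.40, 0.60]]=v@ [[-2.93, 1.17, -1.78], [1.90, 0.2, 1.39]]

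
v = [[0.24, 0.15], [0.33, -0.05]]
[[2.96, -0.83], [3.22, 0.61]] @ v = [[0.44, 0.49], [0.97, 0.45]]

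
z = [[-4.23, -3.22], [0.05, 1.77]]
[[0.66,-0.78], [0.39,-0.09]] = z @ [[-0.33, 0.23],[0.23, -0.06]]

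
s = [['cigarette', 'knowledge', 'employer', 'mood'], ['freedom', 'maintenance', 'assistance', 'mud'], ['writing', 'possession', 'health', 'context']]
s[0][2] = 'employer'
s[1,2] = 'assistance'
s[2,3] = 'context'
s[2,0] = 'writing'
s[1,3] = 'mud'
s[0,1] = 'knowledge'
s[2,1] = 'possession'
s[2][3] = 'context'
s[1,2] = 'assistance'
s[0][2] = 'employer'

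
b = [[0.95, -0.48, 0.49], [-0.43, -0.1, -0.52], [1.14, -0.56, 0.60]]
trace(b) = 1.45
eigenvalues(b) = [1.81, -0.0, -0.35]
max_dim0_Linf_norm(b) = 1.14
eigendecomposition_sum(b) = [[0.93,-0.39,0.55], [-0.51,0.22,-0.30], [1.12,-0.47,0.66]] + [[-0.0, 0.00, 0.0], [-0.0, 0.0, 0.00], [0.0, -0.00, -0.00]] + [[0.02,-0.09,-0.06], [0.08,-0.32,-0.22], [0.02,-0.09,-0.06]]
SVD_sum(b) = [[0.95, -0.41, 0.55], [-0.45, 0.20, -0.26], [1.14, -0.50, 0.66]] + [[0.0,-0.07,-0.06], [0.02,-0.3,-0.26], [0.00,-0.06,-0.06]] + [[-0.00, -0.00, 0.0], [0.00, 0.00, -0.0], [0.00, 0.0, -0.00]]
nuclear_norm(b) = 2.32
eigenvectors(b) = [[-0.60, 0.58, 0.25], [0.33, 0.56, 0.94], [-0.72, -0.59, 0.25]]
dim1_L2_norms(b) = [1.17, 0.68, 1.4]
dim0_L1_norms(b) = [2.52, 1.14, 1.61]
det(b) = 0.00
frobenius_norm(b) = 1.95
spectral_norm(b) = 1.91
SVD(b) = [[-0.61, -0.21, -0.76], [0.29, -0.96, 0.03], [-0.73, -0.2, 0.65]] @ diag([1.9080397537028253, 0.41337990950624, 0.001161338139401635]) @ [[-0.81, 0.35, -0.47], [-0.05, 0.75, 0.66], [0.58, 0.56, -0.59]]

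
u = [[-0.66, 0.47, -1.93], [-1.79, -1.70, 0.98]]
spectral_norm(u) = 2.78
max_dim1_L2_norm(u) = 2.66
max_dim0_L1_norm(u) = 2.91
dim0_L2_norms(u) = [1.91, 1.76, 2.16]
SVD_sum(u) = [[0.56, 0.72, -0.69], [-1.24, -1.59, 1.54]] + [[-1.22, -0.25, -1.24],  [-0.55, -0.11, -0.56]]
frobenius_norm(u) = 3.38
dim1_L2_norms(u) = [2.09, 2.66]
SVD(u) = [[-0.41,0.91], [0.91,0.41]] @ diag([2.780961941664983, 1.9240973673416142]) @ [[-0.49, -0.63, 0.61], [-0.69, -0.14, -0.71]]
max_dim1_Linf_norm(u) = 1.93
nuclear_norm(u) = 4.71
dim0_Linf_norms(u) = [1.79, 1.7, 1.93]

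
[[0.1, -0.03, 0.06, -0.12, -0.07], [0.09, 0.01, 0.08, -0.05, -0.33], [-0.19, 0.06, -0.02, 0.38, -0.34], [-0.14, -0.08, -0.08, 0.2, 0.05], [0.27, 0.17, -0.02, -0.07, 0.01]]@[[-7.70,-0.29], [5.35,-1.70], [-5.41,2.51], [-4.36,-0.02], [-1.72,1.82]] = [[-0.61,0.05], [-0.29,-0.44], [0.82,-0.72], [0.12,0.06], [-0.77,-0.4]]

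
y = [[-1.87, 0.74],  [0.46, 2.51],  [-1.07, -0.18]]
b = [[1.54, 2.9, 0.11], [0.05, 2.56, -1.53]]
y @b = [[-2.84, -3.53, -1.34],  [0.83, 7.76, -3.79],  [-1.66, -3.56, 0.16]]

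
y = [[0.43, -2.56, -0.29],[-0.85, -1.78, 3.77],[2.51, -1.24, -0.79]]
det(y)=-21.492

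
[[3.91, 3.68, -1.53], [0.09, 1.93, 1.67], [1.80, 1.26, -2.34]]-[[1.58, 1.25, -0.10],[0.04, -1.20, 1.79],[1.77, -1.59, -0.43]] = [[2.33, 2.43, -1.43], [0.05, 3.13, -0.12], [0.03, 2.85, -1.91]]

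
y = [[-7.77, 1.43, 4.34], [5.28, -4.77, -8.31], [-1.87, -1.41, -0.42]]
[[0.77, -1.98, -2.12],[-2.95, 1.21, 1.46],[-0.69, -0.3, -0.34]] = y @ [[0.09, 0.33, 0.32],[0.30, -0.29, -0.23],[0.24, 0.23, 0.16]]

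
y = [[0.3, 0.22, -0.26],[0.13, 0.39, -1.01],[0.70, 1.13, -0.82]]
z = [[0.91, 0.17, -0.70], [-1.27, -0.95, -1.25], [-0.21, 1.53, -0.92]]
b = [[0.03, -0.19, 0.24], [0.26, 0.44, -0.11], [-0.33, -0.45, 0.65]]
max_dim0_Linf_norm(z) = 1.53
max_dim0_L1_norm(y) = 2.09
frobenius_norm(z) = 2.94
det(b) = 0.04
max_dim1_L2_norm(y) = 1.56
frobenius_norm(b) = 1.05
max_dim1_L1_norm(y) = 2.65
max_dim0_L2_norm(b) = 0.7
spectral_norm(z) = 2.04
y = z @ b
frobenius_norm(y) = 1.96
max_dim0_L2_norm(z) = 1.81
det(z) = 3.88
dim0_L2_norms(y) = [0.77, 1.22, 1.33]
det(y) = 0.15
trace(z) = -0.96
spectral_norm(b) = 1.00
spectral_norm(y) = 1.87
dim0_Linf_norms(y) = [0.7, 1.13, 1.01]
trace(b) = 1.12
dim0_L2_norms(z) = [1.58, 1.81, 1.7]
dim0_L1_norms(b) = [0.62, 1.08, 1.0]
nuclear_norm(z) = 4.92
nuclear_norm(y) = 2.58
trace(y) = -0.13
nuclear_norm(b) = 1.43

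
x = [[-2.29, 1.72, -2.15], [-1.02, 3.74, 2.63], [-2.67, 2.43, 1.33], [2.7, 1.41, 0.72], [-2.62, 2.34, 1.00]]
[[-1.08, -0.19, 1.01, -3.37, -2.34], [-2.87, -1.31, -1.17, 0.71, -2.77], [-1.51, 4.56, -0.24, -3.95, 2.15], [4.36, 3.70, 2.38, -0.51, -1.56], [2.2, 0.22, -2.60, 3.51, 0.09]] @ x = [[-3.00, -10.34, -1.60], [20.21, -18.16, -1.09], [-16.85, 13.34, 14.23], [-17.4, 22.75, 1.60], [10.92, 3.45, -4.99]]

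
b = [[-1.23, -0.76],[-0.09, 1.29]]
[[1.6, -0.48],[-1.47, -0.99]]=b@ [[-0.57,  0.83], [-1.18,  -0.71]]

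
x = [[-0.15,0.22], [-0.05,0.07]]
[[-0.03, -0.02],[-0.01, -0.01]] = x @ [[0.08,  0.12], [-0.06,  -0.03]]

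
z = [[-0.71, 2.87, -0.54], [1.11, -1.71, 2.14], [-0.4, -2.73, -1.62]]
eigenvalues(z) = [(-0.21+0j), (-1.92+1.76j), (-1.92-1.76j)]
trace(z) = -4.04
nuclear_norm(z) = 7.45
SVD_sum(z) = [[-0.55, 2.92, -0.35], [0.39, -2.07, 0.25], [0.44, -2.34, 0.28]] + [[-0.09, -0.04, -0.22],[0.77, 0.37, 1.87],[-0.8, -0.38, -1.92]] + [[-0.07, -0.01, 0.03], [-0.05, -0.01, 0.02], [-0.04, -0.01, 0.02]]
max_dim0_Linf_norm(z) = 2.87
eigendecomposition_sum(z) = [[-0.27+0.00j, -0.19-0.00j, (-0.18+0j)], [(-0.02+0j), -0.02-0.00j, (-0.02+0j)], [0.12-0.00j, (0.09+0j), 0.08-0.00j]] + [[-0.22-0.85j, 1.53-0.10j, -0.18-1.89j], [0.57+0.39j, (-0.85+0.85j), (1.08+1.02j)], [-0.26+0.87j, (-1.41-0.73j), (-0.85+1.77j)]] + [[-0.22+0.85j, (1.53+0.1j), (-0.18+1.89j)], [0.57-0.39j, -0.85-0.85j, 1.08-1.02j], [(-0.26-0.87j), -1.41+0.73j, (-0.85-1.77j)]]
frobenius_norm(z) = 5.29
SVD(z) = [[-0.68, 0.08, 0.73], [0.48, -0.69, 0.53], [0.55, 0.72, 0.43]] @ diag([4.386730669518686, 2.9581365229099275, 0.1082697784725813]) @ [[0.18, -0.98, 0.12], [-0.38, -0.18, -0.91], [-0.91, -0.12, 0.40]]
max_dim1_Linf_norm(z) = 2.87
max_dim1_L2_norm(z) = 3.2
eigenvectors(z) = [[0.91+0.00j, (0.52-0.32j), 0.52+0.32j], [(0.08+0j), (-0.15+0.45j), -0.15-0.45j], [-0.41+0.00j, -0.63+0.00j, (-0.63-0j)]]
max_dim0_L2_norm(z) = 4.31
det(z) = -1.40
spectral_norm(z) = 4.39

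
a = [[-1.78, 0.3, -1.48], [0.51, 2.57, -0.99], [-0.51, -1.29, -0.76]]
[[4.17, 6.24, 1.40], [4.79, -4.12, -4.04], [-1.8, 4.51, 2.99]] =a @[[-1.89, -2.61, -0.53],[2.2, -1.63, -1.72],[-0.1, -1.41, -0.66]]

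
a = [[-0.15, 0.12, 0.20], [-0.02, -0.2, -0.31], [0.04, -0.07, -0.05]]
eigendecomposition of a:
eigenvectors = [[-0.15, 0.92, -0.76], [0.78, 0.36, 0.59], [-0.61, -0.14, 0.27]]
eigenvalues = [0.05, -0.13, -0.32]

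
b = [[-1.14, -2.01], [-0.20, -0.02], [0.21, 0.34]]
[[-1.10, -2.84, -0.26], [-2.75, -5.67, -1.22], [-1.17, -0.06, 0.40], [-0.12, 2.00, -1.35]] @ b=[[1.77, 2.18], [4.01, 5.23], [1.43, 2.49], [-0.55, -0.26]]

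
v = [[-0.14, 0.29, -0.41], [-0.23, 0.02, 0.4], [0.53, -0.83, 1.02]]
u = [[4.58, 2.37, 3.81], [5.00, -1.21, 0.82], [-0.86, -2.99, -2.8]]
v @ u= [[1.16, 0.54, 0.85], [-1.30, -1.77, -1.98], [-2.6, -0.79, -1.52]]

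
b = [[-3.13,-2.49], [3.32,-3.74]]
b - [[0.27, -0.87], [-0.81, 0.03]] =[[-3.4,  -1.62], [4.13,  -3.77]]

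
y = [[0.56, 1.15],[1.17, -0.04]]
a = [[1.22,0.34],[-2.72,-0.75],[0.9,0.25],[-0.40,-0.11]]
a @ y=[[1.08, 1.39], [-2.40, -3.1], [0.80, 1.02], [-0.35, -0.46]]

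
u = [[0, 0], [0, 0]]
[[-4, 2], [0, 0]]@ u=[[0, 0], [0, 0]]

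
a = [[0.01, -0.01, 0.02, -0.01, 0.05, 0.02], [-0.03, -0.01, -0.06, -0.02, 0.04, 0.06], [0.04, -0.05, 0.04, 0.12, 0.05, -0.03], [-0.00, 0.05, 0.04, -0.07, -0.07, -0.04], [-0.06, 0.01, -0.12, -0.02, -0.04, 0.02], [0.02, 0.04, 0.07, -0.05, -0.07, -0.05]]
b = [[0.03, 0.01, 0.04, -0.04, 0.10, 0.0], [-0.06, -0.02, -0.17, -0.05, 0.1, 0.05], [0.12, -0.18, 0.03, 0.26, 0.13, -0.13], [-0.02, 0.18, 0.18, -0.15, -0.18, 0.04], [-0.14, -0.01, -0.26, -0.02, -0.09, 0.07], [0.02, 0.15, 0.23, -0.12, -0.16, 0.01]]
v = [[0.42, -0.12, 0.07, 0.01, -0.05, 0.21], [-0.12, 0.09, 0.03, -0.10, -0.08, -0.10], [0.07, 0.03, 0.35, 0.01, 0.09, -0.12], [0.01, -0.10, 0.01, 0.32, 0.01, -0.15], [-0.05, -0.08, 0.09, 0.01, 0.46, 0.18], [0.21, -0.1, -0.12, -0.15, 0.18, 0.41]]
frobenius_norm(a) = 0.30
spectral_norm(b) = 0.57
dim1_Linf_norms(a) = [0.05, 0.06, 0.12, 0.07, 0.12, 0.07]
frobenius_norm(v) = 1.06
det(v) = -0.00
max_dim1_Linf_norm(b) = 0.26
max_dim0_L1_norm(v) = 1.17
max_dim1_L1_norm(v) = 1.17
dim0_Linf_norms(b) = [0.14, 0.18, 0.26, 0.26, 0.18, 0.13]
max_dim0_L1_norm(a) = 0.35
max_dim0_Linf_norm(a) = 0.12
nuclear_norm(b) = 1.21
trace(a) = -0.12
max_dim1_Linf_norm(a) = 0.12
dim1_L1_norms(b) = [0.22, 0.45, 0.85, 0.75, 0.59, 0.69]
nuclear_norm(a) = 0.51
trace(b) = -0.19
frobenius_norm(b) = 0.74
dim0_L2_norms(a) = [0.08, 0.08, 0.16, 0.15, 0.13, 0.1]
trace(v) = 2.05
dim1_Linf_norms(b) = [0.1, 0.17, 0.26, 0.18, 0.26, 0.23]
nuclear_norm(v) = 2.06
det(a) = -0.00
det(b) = 0.00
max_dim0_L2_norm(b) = 0.43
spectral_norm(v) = 0.74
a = b @ v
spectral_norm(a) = 0.21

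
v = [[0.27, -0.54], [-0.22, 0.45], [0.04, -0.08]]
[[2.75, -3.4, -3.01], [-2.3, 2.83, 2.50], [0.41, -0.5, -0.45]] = v@[[-0.1, -2.33, -1.79], [-5.15, 5.14, 4.67]]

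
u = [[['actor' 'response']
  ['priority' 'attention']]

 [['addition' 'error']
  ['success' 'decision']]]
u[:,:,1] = [['response', 'attention'], ['error', 'decision']]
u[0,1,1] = 'attention'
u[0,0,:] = ['actor', 'response']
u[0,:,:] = [['actor', 'response'], ['priority', 'attention']]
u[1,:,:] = [['addition', 'error'], ['success', 'decision']]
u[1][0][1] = 'error'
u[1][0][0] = 'addition'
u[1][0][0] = 'addition'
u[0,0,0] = 'actor'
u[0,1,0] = 'priority'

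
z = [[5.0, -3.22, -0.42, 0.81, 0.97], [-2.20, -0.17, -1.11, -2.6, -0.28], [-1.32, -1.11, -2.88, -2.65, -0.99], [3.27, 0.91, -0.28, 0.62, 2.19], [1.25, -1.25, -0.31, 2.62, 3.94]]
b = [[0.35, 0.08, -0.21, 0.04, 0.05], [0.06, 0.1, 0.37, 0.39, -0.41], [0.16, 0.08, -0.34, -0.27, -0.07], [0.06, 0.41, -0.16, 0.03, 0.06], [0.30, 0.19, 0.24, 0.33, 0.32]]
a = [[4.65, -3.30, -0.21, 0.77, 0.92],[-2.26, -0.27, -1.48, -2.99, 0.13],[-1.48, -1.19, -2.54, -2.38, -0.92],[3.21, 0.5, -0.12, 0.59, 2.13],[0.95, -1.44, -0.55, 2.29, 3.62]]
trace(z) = 6.51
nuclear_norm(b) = 2.37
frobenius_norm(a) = 10.20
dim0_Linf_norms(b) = [0.35, 0.41, 0.37, 0.39, 0.41]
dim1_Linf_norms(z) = [5.0, 2.6, 2.88, 3.27, 3.94]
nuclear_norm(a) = 19.31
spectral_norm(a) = 8.04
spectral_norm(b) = 0.82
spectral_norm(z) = 8.42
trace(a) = 6.05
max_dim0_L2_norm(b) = 0.62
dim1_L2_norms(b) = [0.42, 0.69, 0.47, 0.45, 0.63]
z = b + a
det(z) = -304.72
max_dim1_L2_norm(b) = 0.69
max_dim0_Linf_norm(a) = 4.65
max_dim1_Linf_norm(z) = 5.0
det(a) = -269.13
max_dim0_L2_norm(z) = 6.62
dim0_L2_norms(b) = [0.5, 0.48, 0.62, 0.58, 0.53]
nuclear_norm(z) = 19.92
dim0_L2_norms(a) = [6.33, 3.83, 3.0, 4.56, 4.4]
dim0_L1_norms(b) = [0.93, 0.86, 1.32, 1.06, 0.91]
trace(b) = 0.46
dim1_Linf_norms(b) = [0.35, 0.41, 0.34, 0.41, 0.33]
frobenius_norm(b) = 1.21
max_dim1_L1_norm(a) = 9.85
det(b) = -0.01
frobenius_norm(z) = 10.57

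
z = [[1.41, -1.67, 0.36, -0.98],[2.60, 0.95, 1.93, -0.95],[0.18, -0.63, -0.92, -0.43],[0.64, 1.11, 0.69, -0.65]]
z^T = [[1.41,  2.6,  0.18,  0.64], [-1.67,  0.95,  -0.63,  1.11], [0.36,  1.93,  -0.92,  0.69], [-0.98,  -0.95,  -0.43,  -0.65]]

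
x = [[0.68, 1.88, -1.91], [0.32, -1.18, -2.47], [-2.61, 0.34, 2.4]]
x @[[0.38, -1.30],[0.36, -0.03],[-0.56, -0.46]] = [[2.0, -0.06],[1.08, 0.76],[-2.21, 2.28]]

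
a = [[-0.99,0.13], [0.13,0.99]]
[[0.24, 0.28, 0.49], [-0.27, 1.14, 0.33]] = a@[[-0.27, -0.13, -0.44], [-0.24, 1.17, 0.39]]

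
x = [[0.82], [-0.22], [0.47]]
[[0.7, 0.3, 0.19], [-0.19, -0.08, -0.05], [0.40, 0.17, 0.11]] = x@[[0.85, 0.37, 0.23]]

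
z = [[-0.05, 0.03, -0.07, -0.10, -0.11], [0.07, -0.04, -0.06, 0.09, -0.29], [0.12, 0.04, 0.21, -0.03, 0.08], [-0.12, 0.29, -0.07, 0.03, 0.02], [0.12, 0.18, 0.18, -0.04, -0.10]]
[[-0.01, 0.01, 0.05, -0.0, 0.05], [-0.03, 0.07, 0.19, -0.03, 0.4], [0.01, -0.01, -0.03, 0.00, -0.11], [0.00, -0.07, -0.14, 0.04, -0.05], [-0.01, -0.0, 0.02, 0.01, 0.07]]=z@[[-0.05, 0.17, 0.31, -0.04, 0.46], [-0.01, -0.17, -0.32, 0.1, -0.04], [0.02, -0.05, -0.07, -0.00, -0.29], [-0.01, 0.03, -0.07, 0.02, 0.61], [0.10, -0.17, -0.53, 0.07, -1.0]]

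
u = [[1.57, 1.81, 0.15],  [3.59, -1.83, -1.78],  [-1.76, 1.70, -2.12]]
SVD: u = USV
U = [[-0.11, -0.33, 0.94],[-0.9, -0.37, -0.24],[0.43, -0.87, -0.26]]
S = [4.73, 2.84, 2.29]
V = [[-0.88, 0.46, 0.14], [-0.12, -0.49, 0.86], [0.47, 0.74, 0.48]]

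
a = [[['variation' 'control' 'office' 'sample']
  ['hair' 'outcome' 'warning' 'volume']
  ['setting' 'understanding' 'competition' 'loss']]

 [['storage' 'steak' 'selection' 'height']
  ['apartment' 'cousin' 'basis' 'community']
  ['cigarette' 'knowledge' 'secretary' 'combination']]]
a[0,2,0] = 'setting'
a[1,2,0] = 'cigarette'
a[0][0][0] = 'variation'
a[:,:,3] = [['sample', 'volume', 'loss'], ['height', 'community', 'combination']]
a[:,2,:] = [['setting', 'understanding', 'competition', 'loss'], ['cigarette', 'knowledge', 'secretary', 'combination']]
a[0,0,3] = 'sample'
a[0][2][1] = 'understanding'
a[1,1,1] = 'cousin'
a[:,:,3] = [['sample', 'volume', 'loss'], ['height', 'community', 'combination']]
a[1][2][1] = 'knowledge'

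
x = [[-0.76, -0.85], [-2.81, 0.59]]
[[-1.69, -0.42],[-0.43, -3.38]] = x@ [[0.48, 1.10],  [1.56, -0.49]]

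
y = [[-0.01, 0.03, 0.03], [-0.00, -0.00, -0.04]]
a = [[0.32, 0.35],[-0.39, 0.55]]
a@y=[[-0.0, 0.01, -0.00],[0.00, -0.01, -0.03]]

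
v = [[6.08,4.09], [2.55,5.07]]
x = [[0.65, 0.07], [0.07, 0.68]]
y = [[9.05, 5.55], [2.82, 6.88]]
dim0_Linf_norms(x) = [0.65, 0.68]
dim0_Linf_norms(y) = [9.05, 6.88]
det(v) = 20.40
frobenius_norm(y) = 12.96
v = x @ y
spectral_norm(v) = 8.99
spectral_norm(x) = 0.74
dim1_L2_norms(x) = [0.65, 0.68]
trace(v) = 11.15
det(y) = 46.61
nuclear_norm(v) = 11.26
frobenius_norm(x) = 0.95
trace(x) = 1.33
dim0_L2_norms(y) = [9.48, 8.84]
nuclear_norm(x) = 1.33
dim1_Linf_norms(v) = [6.08, 5.07]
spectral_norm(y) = 12.40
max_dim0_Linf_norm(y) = 9.05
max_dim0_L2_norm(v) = 6.59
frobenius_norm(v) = 9.27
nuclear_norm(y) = 16.16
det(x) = 0.44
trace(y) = 15.93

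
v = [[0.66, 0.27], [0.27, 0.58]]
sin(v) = [[0.59, 0.22], [0.22, 0.53]]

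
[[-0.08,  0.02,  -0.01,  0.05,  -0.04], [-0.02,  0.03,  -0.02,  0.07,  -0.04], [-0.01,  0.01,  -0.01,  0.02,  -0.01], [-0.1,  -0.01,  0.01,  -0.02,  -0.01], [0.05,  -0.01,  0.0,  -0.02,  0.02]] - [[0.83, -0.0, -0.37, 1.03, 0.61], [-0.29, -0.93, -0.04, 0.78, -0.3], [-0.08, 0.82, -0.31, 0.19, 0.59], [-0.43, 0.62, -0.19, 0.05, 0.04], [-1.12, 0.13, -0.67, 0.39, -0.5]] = [[-0.91, 0.02, 0.36, -0.98, -0.65], [0.27, 0.96, 0.02, -0.71, 0.26], [0.07, -0.81, 0.3, -0.17, -0.60], [0.33, -0.63, 0.2, -0.07, -0.05], [1.17, -0.14, 0.67, -0.41, 0.52]]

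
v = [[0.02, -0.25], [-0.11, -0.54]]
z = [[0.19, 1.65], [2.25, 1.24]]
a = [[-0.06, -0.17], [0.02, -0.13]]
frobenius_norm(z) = 3.06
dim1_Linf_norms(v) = [0.25, 0.54]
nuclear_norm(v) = 0.67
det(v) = -0.04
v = z @ a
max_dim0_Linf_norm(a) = 0.17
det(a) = 0.01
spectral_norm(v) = 0.60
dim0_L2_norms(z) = [2.26, 2.06]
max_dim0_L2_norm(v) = 0.6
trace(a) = -0.19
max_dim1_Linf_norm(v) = 0.54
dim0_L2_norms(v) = [0.11, 0.6]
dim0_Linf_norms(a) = [0.06, 0.17]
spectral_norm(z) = 2.79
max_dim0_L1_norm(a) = 0.3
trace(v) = -0.52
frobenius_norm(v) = 0.61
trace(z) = 1.43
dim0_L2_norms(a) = [0.06, 0.21]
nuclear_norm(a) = 0.27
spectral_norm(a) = 0.22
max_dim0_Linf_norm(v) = 0.54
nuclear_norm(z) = 4.04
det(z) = -3.48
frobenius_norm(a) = 0.22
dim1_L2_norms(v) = [0.25, 0.55]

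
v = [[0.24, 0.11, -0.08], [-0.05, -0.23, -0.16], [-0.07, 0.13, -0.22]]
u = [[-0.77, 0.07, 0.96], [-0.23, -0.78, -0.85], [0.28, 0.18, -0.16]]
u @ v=[[-0.26, 0.02, -0.16], [0.04, 0.04, 0.33], [0.07, -0.03, -0.02]]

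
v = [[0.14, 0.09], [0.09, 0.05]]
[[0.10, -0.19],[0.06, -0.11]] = v @ [[0.36, -0.67], [0.56, -1.06]]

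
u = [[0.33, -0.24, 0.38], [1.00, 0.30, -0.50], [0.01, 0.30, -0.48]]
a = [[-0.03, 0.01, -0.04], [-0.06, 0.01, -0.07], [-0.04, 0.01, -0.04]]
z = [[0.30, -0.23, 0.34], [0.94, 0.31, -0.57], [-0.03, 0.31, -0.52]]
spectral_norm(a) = 0.12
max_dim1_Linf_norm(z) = 0.94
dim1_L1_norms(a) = [0.08, 0.14, 0.09]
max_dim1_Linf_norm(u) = 1.0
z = a + u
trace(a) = -0.06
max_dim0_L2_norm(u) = 1.05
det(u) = 0.00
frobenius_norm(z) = 1.39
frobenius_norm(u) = 1.40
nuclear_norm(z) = 1.91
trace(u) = 0.15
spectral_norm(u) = 1.20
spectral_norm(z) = 1.20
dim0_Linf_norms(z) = [0.94, 0.31, 0.57]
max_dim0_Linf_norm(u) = 1.0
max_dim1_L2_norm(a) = 0.09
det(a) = 0.00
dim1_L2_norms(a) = [0.05, 0.09, 0.06]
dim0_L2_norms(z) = [0.99, 0.5, 0.84]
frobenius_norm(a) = 0.12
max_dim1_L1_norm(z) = 1.82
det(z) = -0.01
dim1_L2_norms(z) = [0.51, 1.14, 0.61]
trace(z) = 0.09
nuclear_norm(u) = 1.93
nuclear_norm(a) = 0.13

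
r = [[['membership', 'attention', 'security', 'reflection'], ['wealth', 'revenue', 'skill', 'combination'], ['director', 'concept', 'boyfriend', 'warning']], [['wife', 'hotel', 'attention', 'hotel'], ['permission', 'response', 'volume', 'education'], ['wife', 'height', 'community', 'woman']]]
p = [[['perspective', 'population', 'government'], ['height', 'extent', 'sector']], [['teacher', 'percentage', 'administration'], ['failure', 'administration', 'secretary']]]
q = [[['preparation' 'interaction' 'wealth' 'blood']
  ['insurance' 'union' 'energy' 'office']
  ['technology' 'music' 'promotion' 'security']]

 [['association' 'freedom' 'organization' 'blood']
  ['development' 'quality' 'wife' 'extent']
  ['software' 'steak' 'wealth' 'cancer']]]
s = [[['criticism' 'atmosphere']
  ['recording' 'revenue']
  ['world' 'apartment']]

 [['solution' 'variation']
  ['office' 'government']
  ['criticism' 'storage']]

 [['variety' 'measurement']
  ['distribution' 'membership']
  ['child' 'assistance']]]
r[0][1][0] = 'wealth'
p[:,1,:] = [['height', 'extent', 'sector'], ['failure', 'administration', 'secretary']]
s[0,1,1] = 'revenue'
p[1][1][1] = 'administration'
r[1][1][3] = 'education'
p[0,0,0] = 'perspective'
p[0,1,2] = 'sector'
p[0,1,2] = 'sector'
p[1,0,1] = 'percentage'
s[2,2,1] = 'assistance'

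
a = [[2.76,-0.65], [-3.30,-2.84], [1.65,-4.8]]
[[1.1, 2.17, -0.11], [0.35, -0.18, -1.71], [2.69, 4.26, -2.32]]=a @ [[0.29, 0.63, 0.08], [-0.46, -0.67, 0.51]]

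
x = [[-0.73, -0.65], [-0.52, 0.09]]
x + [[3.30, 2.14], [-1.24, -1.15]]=[[2.57, 1.49], [-1.76, -1.06]]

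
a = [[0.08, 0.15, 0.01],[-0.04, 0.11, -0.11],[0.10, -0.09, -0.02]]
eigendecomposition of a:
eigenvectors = [[0.74+0.00j, (0.74-0j), (-0.36+0j)], [(0.27+0.5j), (0.27-0.5j), (0.38+0j)], [0.10-0.35j, (0.1+0.35j), 0.85+0.00j]]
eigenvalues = [(0.14+0.1j), (0.14-0.1j), (-0.1+0j)]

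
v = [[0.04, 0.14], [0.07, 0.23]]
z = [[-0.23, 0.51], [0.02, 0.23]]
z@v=[[0.03, 0.09], [0.02, 0.06]]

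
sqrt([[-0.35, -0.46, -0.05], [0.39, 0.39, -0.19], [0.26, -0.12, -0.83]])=[[(-0.79+0.98j), (-0.99+1.01j), (0.26-0.11j)],[0.73-0.79j, 0.91-0.71j, (-0.24+0.31j)],[(-0.33-0.03j), (-0.41+0.36j), 0.11+0.86j]]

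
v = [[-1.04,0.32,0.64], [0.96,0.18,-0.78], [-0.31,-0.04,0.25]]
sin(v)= [[-0.84, 0.26, 0.51],[0.82, 0.2, -0.69],[-0.26, -0.05, 0.22]]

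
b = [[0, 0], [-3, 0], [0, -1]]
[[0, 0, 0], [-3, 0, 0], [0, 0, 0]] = b@[[1, 0, 0], [0, 0, 0]]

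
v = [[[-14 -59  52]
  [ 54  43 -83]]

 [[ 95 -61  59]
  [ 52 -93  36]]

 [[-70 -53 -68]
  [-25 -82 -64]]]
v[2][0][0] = -70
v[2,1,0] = -25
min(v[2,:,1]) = -82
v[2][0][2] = -68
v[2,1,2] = -64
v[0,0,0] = -14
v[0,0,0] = -14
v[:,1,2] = [-83, 36, -64]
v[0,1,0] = 54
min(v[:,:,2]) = -83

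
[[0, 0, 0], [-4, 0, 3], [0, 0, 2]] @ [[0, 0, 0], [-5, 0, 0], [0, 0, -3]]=[[0, 0, 0], [0, 0, -9], [0, 0, -6]]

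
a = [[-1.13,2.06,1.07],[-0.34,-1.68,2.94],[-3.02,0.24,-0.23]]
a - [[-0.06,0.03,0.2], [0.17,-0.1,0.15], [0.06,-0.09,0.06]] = [[-1.07,2.03,0.87], [-0.51,-1.58,2.79], [-3.08,0.33,-0.29]]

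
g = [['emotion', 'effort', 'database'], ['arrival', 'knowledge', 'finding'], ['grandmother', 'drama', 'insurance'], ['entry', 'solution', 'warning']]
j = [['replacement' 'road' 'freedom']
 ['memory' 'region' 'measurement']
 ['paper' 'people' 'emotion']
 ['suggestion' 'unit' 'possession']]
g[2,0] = 'grandmother'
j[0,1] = 'road'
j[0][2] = 'freedom'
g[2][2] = 'insurance'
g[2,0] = 'grandmother'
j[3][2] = 'possession'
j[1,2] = 'measurement'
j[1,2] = 'measurement'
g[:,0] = ['emotion', 'arrival', 'grandmother', 'entry']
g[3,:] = ['entry', 'solution', 'warning']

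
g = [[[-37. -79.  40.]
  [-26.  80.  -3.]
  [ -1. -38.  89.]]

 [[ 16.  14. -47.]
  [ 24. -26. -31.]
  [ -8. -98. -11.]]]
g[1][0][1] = 14.0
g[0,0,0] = -37.0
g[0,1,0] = -26.0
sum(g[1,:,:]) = -167.0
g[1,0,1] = 14.0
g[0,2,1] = -38.0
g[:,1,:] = [[-26.0, 80.0, -3.0], [24.0, -26.0, -31.0]]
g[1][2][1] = -98.0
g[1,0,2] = -47.0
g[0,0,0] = -37.0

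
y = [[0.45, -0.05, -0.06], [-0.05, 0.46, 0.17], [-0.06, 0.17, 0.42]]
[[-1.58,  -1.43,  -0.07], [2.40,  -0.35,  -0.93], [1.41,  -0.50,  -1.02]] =y @ [[-2.86,-3.43,-0.57], [4.49,-0.61,-1.36], [1.14,-1.43,-1.96]]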